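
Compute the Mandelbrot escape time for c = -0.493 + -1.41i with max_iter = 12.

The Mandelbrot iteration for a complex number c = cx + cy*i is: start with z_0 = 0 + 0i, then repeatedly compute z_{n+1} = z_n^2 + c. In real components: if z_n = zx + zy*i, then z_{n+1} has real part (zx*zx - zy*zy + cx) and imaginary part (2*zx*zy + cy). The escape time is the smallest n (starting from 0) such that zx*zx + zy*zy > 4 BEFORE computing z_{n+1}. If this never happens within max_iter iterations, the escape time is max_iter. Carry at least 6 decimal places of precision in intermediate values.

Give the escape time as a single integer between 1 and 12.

Answer: 2

Derivation:
z_0 = 0 + 0i, c = -0.4930 + -1.4100i
Iter 1: z = -0.4930 + -1.4100i, |z|^2 = 2.2311
Iter 2: z = -2.2381 + -0.0197i, |z|^2 = 5.0093
Escaped at iteration 2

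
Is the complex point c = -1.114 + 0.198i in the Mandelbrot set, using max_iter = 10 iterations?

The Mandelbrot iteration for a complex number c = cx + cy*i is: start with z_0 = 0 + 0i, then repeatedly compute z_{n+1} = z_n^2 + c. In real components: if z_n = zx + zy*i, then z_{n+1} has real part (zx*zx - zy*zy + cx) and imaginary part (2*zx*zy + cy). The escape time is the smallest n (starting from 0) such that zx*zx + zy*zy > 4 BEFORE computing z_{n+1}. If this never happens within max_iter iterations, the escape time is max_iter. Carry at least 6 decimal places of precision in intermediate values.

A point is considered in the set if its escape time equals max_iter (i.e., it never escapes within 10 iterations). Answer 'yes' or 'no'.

z_0 = 0 + 0i, c = -1.1140 + 0.1980i
Iter 1: z = -1.1140 + 0.1980i, |z|^2 = 1.2802
Iter 2: z = 0.0878 + -0.2431i, |z|^2 = 0.0668
Iter 3: z = -1.1654 + 0.1553i, |z|^2 = 1.3823
Iter 4: z = 0.2201 + -0.1640i, |z|^2 = 0.0753
Iter 5: z = -1.0925 + 0.1258i, |z|^2 = 1.2093
Iter 6: z = 0.0637 + -0.0769i, |z|^2 = 0.0100
Iter 7: z = -1.1159 + 0.1882i, |z|^2 = 1.2806
Iter 8: z = 0.0957 + -0.2220i, |z|^2 = 0.0585
Iter 9: z = -1.1541 + 0.1555i, |z|^2 = 1.3562
Did not escape in 10 iterations → in set

Answer: yes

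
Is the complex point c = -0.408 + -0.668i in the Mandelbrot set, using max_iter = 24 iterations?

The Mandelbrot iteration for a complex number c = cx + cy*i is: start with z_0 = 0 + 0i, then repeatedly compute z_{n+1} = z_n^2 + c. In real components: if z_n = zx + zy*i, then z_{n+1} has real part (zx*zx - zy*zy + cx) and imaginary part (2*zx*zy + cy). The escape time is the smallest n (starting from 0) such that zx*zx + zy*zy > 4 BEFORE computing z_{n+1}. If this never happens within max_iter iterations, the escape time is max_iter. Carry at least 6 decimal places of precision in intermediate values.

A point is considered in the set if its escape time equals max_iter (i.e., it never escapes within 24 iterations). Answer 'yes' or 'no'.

z_0 = 0 + 0i, c = -0.4080 + -0.6680i
Iter 1: z = -0.4080 + -0.6680i, |z|^2 = 0.6127
Iter 2: z = -0.6878 + -0.1229i, |z|^2 = 0.4881
Iter 3: z = 0.0499 + -0.4989i, |z|^2 = 0.2514
Iter 4: z = -0.6544 + -0.7178i, |z|^2 = 0.9435
Iter 5: z = -0.4949 + 0.2715i, |z|^2 = 0.3187
Iter 6: z = -0.2368 + -0.9368i, |z|^2 = 0.9336
Iter 7: z = -1.2295 + -0.2244i, |z|^2 = 1.5620
Iter 8: z = 1.0533 + -0.1161i, |z|^2 = 1.1229
Iter 9: z = 0.6879 + -0.9126i, |z|^2 = 1.3061
Iter 10: z = -0.7677 + -1.9236i, |z|^2 = 4.2895
Escaped at iteration 10

Answer: no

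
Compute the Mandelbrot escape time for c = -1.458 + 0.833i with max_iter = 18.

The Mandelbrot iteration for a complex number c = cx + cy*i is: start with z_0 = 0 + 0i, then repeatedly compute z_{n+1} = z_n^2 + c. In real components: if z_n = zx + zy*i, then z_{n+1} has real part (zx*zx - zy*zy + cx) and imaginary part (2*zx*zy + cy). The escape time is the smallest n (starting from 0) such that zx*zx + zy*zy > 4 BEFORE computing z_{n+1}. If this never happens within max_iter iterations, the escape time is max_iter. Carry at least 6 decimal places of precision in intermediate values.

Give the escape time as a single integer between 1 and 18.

Answer: 3

Derivation:
z_0 = 0 + 0i, c = -1.4580 + 0.8330i
Iter 1: z = -1.4580 + 0.8330i, |z|^2 = 2.8197
Iter 2: z = -0.0261 + -1.5960i, |z|^2 = 2.5480
Iter 3: z = -4.0046 + 0.9164i, |z|^2 = 16.8768
Escaped at iteration 3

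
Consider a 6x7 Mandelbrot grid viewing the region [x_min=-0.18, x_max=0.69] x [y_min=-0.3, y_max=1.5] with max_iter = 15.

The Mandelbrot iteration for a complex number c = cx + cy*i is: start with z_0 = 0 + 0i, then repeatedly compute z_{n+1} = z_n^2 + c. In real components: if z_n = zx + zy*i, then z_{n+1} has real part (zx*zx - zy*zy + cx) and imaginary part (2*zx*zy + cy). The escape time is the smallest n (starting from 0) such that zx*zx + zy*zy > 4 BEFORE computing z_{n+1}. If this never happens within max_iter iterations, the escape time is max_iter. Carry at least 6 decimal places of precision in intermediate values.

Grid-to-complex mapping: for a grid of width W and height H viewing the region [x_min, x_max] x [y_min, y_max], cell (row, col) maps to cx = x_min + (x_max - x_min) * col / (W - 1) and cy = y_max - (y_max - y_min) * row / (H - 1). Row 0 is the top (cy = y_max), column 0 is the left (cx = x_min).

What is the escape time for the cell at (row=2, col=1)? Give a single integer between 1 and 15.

z_0 = 0 + 0i, c = -0.0060 + 0.9000i
Iter 1: z = -0.0060 + 0.9000i, |z|^2 = 0.8100
Iter 2: z = -0.8160 + 0.8892i, |z|^2 = 1.4565
Iter 3: z = -0.1309 + -0.5511i, |z|^2 = 0.3209
Iter 4: z = -0.2926 + 1.0443i, |z|^2 = 1.1761
Iter 5: z = -1.0109 + 0.2889i, |z|^2 = 1.1053
Iter 6: z = 0.9324 + 0.3159i, |z|^2 = 0.9691
Iter 7: z = 0.7635 + 1.4891i, |z|^2 = 2.8003
Iter 8: z = -1.6403 + 3.1739i, |z|^2 = 12.7643
Escaped at iteration 8

Answer: 8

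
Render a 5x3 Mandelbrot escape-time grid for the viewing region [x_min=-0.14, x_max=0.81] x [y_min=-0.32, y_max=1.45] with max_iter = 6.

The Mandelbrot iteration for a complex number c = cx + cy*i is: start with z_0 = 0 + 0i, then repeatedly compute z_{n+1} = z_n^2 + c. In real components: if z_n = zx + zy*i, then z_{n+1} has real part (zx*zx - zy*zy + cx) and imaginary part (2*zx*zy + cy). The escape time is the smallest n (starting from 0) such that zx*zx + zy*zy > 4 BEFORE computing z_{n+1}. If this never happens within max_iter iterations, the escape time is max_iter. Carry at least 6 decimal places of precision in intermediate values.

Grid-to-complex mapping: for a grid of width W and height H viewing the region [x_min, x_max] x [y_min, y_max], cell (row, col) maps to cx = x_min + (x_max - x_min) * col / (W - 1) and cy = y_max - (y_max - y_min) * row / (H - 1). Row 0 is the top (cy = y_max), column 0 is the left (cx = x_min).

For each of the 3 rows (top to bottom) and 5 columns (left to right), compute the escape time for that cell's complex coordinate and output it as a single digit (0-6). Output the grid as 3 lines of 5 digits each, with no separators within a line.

Answer: 22222
66633
66643

Derivation:
(row=0, col=0): c = -0.1400 + 1.4500i → escape time 2
(row=0, col=1): c = 0.0975 + 1.4500i → escape time 2
(row=0, col=2): c = 0.3350 + 1.4500i → escape time 2
(row=0, col=3): c = 0.5725 + 1.4500i → escape time 2
(row=0, col=4): c = 0.8100 + 1.4500i → escape time 2
(row=1, col=0): c = -0.1400 + 0.5650i → escape time 6
(row=1, col=1): c = 0.0975 + 0.5650i → escape time 6
(row=1, col=2): c = 0.3350 + 0.5650i → escape time 6
(row=1, col=3): c = 0.5725 + 0.5650i → escape time 3
(row=1, col=4): c = 0.8100 + 0.5650i → escape time 3
(row=2, col=0): c = -0.1400 + -0.3200i → escape time 6
(row=2, col=1): c = 0.0975 + -0.3200i → escape time 6
(row=2, col=2): c = 0.3350 + -0.3200i → escape time 6
(row=2, col=3): c = 0.5725 + -0.3200i → escape time 4
(row=2, col=4): c = 0.8100 + -0.3200i → escape time 3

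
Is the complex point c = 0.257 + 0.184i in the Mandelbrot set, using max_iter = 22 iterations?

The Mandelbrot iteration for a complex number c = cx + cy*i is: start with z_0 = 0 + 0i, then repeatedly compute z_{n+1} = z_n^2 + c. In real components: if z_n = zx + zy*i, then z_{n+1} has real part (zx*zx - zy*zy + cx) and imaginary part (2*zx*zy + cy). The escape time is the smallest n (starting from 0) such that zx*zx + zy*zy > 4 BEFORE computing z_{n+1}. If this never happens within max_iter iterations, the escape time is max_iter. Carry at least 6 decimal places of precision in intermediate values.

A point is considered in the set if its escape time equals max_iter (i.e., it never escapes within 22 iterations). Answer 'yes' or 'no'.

Answer: yes

Derivation:
z_0 = 0 + 0i, c = 0.2570 + 0.1840i
Iter 1: z = 0.2570 + 0.1840i, |z|^2 = 0.0999
Iter 2: z = 0.2892 + 0.2786i, |z|^2 = 0.1612
Iter 3: z = 0.2630 + 0.3451i, |z|^2 = 0.1883
Iter 4: z = 0.2071 + 0.3656i, |z|^2 = 0.1765
Iter 5: z = 0.1662 + 0.3354i, |z|^2 = 0.1401
Iter 6: z = 0.1722 + 0.2955i, |z|^2 = 0.1170
Iter 7: z = 0.1993 + 0.2857i, |z|^2 = 0.1214
Iter 8: z = 0.2151 + 0.2979i, |z|^2 = 0.1350
Iter 9: z = 0.2145 + 0.3121i, |z|^2 = 0.1434
Iter 10: z = 0.2056 + 0.3179i, |z|^2 = 0.1433
Iter 11: z = 0.1982 + 0.3147i, |z|^2 = 0.1383
Iter 12: z = 0.1972 + 0.3088i, |z|^2 = 0.1342
Iter 13: z = 0.2006 + 0.3058i, |z|^2 = 0.1337
Iter 14: z = 0.2037 + 0.3067i, |z|^2 = 0.1355
Iter 15: z = 0.2045 + 0.3089i, |z|^2 = 0.1373
Iter 16: z = 0.2034 + 0.3103i, |z|^2 = 0.1377
Iter 17: z = 0.2020 + 0.3102i, |z|^2 = 0.1371
Iter 18: z = 0.2016 + 0.3094i, |z|^2 = 0.1363
Iter 19: z = 0.2019 + 0.3087i, |z|^2 = 0.1361
Iter 20: z = 0.2025 + 0.3087i, |z|^2 = 0.1363
Iter 21: z = 0.2027 + 0.3090i, |z|^2 = 0.1366
Did not escape in 22 iterations → in set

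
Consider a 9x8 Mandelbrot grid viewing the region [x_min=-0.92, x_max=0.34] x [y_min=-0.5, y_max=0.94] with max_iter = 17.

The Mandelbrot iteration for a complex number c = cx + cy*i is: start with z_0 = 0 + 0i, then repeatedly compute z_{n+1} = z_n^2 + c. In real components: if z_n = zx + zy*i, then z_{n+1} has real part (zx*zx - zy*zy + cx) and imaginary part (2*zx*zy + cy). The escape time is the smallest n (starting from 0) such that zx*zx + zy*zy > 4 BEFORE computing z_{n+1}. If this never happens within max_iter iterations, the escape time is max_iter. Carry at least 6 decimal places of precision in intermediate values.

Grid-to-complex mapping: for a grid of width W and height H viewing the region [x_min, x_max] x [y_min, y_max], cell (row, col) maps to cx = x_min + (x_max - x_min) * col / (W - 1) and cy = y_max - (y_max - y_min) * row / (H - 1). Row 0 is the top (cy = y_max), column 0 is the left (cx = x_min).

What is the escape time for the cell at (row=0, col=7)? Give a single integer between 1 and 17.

z_0 = 0 + 0i, c = 0.1825 + 0.9400i
Iter 1: z = 0.1825 + 0.9400i, |z|^2 = 0.9169
Iter 2: z = -0.6678 + 1.2831i, |z|^2 = 2.0923
Iter 3: z = -1.0179 + -0.7737i, |z|^2 = 1.6347
Iter 4: z = 0.6200 + 2.5151i, |z|^2 = 6.7100
Escaped at iteration 4

Answer: 4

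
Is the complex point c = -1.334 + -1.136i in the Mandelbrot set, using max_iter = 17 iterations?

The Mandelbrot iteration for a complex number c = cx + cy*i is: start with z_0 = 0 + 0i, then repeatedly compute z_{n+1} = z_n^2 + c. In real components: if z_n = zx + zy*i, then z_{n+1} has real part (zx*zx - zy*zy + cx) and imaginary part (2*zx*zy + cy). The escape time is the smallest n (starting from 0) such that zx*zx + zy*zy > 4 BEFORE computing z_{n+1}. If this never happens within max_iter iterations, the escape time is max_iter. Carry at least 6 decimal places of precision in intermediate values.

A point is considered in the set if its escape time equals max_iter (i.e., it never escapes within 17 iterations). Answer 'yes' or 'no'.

Answer: no

Derivation:
z_0 = 0 + 0i, c = -1.3340 + -1.1360i
Iter 1: z = -1.3340 + -1.1360i, |z|^2 = 3.0701
Iter 2: z = -0.8449 + 1.8948i, |z|^2 = 4.3044
Escaped at iteration 2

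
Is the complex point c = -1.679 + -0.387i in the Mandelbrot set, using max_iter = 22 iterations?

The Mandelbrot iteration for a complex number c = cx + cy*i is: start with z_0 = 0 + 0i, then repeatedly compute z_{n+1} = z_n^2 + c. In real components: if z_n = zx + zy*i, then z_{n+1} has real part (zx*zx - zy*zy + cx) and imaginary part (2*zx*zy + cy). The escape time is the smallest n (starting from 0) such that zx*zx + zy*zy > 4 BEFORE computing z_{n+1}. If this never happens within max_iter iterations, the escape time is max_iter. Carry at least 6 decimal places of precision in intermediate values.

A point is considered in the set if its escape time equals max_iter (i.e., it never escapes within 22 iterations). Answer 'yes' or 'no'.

Answer: no

Derivation:
z_0 = 0 + 0i, c = -1.6790 + -0.3870i
Iter 1: z = -1.6790 + -0.3870i, |z|^2 = 2.9688
Iter 2: z = 0.9903 + 0.9125i, |z|^2 = 1.8134
Iter 3: z = -1.5311 + 1.4203i, |z|^2 = 4.3616
Escaped at iteration 3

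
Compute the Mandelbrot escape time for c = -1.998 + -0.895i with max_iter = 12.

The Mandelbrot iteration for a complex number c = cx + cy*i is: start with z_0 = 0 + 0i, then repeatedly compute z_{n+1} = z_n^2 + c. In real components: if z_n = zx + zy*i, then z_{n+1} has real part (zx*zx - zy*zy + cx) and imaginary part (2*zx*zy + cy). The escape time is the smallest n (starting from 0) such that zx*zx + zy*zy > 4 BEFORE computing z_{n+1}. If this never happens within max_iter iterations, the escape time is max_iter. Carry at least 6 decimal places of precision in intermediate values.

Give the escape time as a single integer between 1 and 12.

z_0 = 0 + 0i, c = -1.9980 + -0.8950i
Iter 1: z = -1.9980 + -0.8950i, |z|^2 = 4.7930
Escaped at iteration 1

Answer: 1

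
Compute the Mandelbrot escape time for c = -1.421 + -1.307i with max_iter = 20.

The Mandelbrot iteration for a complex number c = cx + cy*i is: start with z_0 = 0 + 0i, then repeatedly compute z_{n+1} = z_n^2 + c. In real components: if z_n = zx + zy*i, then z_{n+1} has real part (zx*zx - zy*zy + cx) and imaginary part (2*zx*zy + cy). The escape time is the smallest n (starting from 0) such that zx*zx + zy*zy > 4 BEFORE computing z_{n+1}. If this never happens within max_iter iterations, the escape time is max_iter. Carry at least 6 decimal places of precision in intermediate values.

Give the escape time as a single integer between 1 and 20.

z_0 = 0 + 0i, c = -1.4210 + -1.3070i
Iter 1: z = -1.4210 + -1.3070i, |z|^2 = 3.7275
Iter 2: z = -1.1100 + 2.4075i, |z|^2 = 7.0281
Escaped at iteration 2

Answer: 2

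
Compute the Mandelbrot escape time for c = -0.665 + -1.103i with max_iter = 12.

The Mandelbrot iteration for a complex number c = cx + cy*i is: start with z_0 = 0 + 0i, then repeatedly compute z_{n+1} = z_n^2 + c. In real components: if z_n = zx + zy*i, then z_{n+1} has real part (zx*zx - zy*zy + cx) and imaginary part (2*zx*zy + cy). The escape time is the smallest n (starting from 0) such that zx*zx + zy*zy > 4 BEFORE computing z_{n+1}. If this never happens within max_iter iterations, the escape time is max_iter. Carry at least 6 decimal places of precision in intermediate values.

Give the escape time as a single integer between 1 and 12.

z_0 = 0 + 0i, c = -0.6650 + -1.1030i
Iter 1: z = -0.6650 + -1.1030i, |z|^2 = 1.6588
Iter 2: z = -1.4394 + 0.3640i, |z|^2 = 2.2043
Iter 3: z = 1.2743 + -2.1508i, |z|^2 = 6.2501
Escaped at iteration 3

Answer: 3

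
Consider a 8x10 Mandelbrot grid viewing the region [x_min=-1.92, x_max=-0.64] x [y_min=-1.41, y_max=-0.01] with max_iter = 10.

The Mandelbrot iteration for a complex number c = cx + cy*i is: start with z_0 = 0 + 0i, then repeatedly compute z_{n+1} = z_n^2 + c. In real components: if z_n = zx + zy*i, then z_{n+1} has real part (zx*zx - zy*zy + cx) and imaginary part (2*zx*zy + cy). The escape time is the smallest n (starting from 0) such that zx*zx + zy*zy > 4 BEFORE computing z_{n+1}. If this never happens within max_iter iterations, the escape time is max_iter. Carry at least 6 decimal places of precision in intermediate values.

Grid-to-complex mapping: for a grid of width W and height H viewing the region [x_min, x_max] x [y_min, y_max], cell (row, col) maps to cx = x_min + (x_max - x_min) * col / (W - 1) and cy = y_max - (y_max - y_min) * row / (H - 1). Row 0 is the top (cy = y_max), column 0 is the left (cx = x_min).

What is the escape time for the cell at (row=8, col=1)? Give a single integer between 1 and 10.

z_0 = 0 + 0i, c = -1.7371 + -1.2544i
Iter 1: z = -1.7371 + -1.2544i, |z|^2 = 4.5913
Escaped at iteration 1

Answer: 1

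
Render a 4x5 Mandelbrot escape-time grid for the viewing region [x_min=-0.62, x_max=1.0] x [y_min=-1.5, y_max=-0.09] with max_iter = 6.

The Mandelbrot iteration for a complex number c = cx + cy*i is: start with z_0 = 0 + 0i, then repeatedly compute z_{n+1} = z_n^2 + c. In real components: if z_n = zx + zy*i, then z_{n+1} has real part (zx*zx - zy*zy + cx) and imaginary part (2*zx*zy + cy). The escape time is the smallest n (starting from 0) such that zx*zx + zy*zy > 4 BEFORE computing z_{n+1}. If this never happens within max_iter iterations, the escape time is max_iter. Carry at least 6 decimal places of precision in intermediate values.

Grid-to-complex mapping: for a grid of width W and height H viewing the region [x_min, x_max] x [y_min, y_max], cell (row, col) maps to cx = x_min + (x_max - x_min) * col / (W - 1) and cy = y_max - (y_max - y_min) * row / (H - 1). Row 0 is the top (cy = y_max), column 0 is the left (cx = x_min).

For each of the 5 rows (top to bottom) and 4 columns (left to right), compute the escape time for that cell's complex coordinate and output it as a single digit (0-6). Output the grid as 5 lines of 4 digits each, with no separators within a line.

(row=0, col=0): c = -0.6200 + -0.0900i → escape time 6
(row=0, col=1): c = -0.0800 + -0.0900i → escape time 6
(row=0, col=2): c = 0.4600 + -0.0900i → escape time 5
(row=0, col=3): c = 1.0000 + -0.0900i → escape time 2
(row=1, col=0): c = -0.6200 + -0.4425i → escape time 6
(row=1, col=1): c = -0.0800 + -0.4425i → escape time 6
(row=1, col=2): c = 0.4600 + -0.4425i → escape time 6
(row=1, col=3): c = 1.0000 + -0.4425i → escape time 2
(row=2, col=0): c = -0.6200 + -0.7950i → escape time 4
(row=2, col=1): c = -0.0800 + -0.7950i → escape time 6
(row=2, col=2): c = 0.4600 + -0.7950i → escape time 3
(row=2, col=3): c = 1.0000 + -0.7950i → escape time 2
(row=3, col=0): c = -0.6200 + -1.1475i → escape time 3
(row=3, col=1): c = -0.0800 + -1.1475i → escape time 4
(row=3, col=2): c = 0.4600 + -1.1475i → escape time 2
(row=3, col=3): c = 1.0000 + -1.1475i → escape time 2
(row=4, col=0): c = -0.6200 + -1.5000i → escape time 2
(row=4, col=1): c = -0.0800 + -1.5000i → escape time 2
(row=4, col=2): c = 0.4600 + -1.5000i → escape time 2
(row=4, col=3): c = 1.0000 + -1.5000i → escape time 2

Answer: 6652
6662
4632
3422
2222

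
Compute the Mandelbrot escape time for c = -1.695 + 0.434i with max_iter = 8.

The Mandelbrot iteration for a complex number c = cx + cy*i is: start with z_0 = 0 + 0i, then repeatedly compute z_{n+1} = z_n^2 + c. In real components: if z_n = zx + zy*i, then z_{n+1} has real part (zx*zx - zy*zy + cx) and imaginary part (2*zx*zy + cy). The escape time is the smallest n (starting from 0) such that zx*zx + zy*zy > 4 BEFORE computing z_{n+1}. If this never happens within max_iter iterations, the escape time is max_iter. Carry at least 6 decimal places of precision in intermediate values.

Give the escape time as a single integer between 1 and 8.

Answer: 3

Derivation:
z_0 = 0 + 0i, c = -1.6950 + 0.4340i
Iter 1: z = -1.6950 + 0.4340i, |z|^2 = 3.0614
Iter 2: z = 0.9897 + -1.0373i, |z|^2 = 2.0554
Iter 3: z = -1.7915 + -1.6191i, |z|^2 = 5.8308
Escaped at iteration 3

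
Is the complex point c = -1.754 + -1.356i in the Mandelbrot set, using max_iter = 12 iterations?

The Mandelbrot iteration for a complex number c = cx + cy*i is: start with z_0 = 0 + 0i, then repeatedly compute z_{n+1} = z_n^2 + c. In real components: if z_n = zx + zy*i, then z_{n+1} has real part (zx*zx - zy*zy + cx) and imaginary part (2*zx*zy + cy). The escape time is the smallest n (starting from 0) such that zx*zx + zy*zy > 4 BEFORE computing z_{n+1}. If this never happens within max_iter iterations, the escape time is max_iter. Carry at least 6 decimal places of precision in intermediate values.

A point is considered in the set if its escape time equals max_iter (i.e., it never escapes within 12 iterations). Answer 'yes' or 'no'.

Answer: no

Derivation:
z_0 = 0 + 0i, c = -1.7540 + -1.3560i
Iter 1: z = -1.7540 + -1.3560i, |z|^2 = 4.9153
Escaped at iteration 1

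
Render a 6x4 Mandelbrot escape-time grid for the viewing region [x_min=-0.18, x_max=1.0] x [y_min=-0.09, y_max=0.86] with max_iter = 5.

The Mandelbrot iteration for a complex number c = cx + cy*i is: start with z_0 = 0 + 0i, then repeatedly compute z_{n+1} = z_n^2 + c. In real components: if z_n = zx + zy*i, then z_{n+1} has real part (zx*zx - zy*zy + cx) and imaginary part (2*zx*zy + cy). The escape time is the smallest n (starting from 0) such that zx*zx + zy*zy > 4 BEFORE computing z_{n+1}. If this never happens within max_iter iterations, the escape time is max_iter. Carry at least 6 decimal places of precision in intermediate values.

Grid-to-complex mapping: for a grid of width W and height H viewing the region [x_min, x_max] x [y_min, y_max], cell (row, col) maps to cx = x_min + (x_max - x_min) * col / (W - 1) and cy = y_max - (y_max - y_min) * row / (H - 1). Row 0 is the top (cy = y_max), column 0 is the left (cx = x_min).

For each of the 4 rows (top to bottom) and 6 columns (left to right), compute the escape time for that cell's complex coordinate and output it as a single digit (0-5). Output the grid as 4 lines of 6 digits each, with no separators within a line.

(row=0, col=0): c = -0.1800 + 0.8600i → escape time 5
(row=0, col=1): c = 0.0560 + 0.8600i → escape time 5
(row=0, col=2): c = 0.2920 + 0.8600i → escape time 4
(row=0, col=3): c = 0.5280 + 0.8600i → escape time 3
(row=0, col=4): c = 0.7640 + 0.8600i → escape time 2
(row=0, col=5): c = 1.0000 + 0.8600i → escape time 2
(row=1, col=0): c = -0.1800 + 0.5433i → escape time 5
(row=1, col=1): c = 0.0560 + 0.5433i → escape time 5
(row=1, col=2): c = 0.2920 + 0.5433i → escape time 5
(row=1, col=3): c = 0.5280 + 0.5433i → escape time 4
(row=1, col=4): c = 0.7640 + 0.5433i → escape time 3
(row=1, col=5): c = 1.0000 + 0.5433i → escape time 2
(row=2, col=0): c = -0.1800 + 0.2267i → escape time 5
(row=2, col=1): c = 0.0560 + 0.2267i → escape time 5
(row=2, col=2): c = 0.2920 + 0.2267i → escape time 5
(row=2, col=3): c = 0.5280 + 0.2267i → escape time 5
(row=2, col=4): c = 0.7640 + 0.2267i → escape time 3
(row=2, col=5): c = 1.0000 + 0.2267i → escape time 2
(row=3, col=0): c = -0.1800 + -0.0900i → escape time 5
(row=3, col=1): c = 0.0560 + -0.0900i → escape time 5
(row=3, col=2): c = 0.2920 + -0.0900i → escape time 5
(row=3, col=3): c = 0.5280 + -0.0900i → escape time 5
(row=3, col=4): c = 0.7640 + -0.0900i → escape time 3
(row=3, col=5): c = 1.0000 + -0.0900i → escape time 2

Answer: 554322
555432
555532
555532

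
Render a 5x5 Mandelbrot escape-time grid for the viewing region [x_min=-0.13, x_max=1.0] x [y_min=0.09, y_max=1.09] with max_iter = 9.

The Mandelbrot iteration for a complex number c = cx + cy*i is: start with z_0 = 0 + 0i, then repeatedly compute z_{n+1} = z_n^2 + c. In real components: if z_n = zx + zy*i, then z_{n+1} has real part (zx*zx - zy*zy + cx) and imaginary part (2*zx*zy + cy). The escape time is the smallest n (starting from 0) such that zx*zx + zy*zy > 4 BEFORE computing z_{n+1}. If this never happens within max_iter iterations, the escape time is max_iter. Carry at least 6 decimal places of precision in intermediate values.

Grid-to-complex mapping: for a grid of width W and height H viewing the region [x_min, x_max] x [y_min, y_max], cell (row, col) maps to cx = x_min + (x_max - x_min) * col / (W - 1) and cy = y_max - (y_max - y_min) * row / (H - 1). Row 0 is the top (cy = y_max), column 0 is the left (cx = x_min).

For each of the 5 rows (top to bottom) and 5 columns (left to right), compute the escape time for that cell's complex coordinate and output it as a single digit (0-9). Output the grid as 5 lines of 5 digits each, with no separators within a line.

(row=0, col=0): c = -0.1300 + 1.0900i → escape time 6
(row=0, col=1): c = 0.1525 + 1.0900i → escape time 4
(row=0, col=2): c = 0.4350 + 1.0900i → escape time 2
(row=0, col=3): c = 0.7175 + 1.0900i → escape time 2
(row=0, col=4): c = 1.0000 + 1.0900i → escape time 2
(row=1, col=0): c = -0.1300 + 0.8400i → escape time 9
(row=1, col=1): c = 0.1525 + 0.8400i → escape time 5
(row=1, col=2): c = 0.4350 + 0.8400i → escape time 3
(row=1, col=3): c = 0.7175 + 0.8400i → escape time 2
(row=1, col=4): c = 1.0000 + 0.8400i → escape time 2
(row=2, col=0): c = -0.1300 + 0.5900i → escape time 9
(row=2, col=1): c = 0.1525 + 0.5900i → escape time 9
(row=2, col=2): c = 0.4350 + 0.5900i → escape time 6
(row=2, col=3): c = 0.7175 + 0.5900i → escape time 3
(row=2, col=4): c = 1.0000 + 0.5900i → escape time 2
(row=3, col=0): c = -0.1300 + 0.3400i → escape time 9
(row=3, col=1): c = 0.1525 + 0.3400i → escape time 9
(row=3, col=2): c = 0.4350 + 0.3400i → escape time 9
(row=3, col=3): c = 0.7175 + 0.3400i → escape time 3
(row=3, col=4): c = 1.0000 + 0.3400i → escape time 2
(row=4, col=0): c = -0.1300 + 0.0900i → escape time 9
(row=4, col=1): c = 0.1525 + 0.0900i → escape time 9
(row=4, col=2): c = 0.4350 + 0.0900i → escape time 6
(row=4, col=3): c = 0.7175 + 0.0900i → escape time 3
(row=4, col=4): c = 1.0000 + 0.0900i → escape time 2

Answer: 64222
95322
99632
99932
99632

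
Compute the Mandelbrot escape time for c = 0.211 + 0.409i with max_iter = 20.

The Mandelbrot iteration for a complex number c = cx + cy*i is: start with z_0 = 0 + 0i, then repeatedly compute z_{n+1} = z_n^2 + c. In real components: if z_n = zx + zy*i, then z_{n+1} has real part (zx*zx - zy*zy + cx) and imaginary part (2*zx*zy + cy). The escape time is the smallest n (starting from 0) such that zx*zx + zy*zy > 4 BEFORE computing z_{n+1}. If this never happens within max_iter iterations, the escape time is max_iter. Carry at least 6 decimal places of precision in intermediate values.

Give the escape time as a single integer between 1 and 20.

Answer: 20

Derivation:
z_0 = 0 + 0i, c = 0.2110 + 0.4090i
Iter 1: z = 0.2110 + 0.4090i, |z|^2 = 0.2118
Iter 2: z = 0.0882 + 0.5816i, |z|^2 = 0.3460
Iter 3: z = -0.1195 + 0.5116i, |z|^2 = 0.2760
Iter 4: z = -0.0365 + 0.2867i, |z|^2 = 0.0836
Iter 5: z = 0.1301 + 0.3881i, |z|^2 = 0.1675
Iter 6: z = 0.0773 + 0.5100i, |z|^2 = 0.2661
Iter 7: z = -0.0431 + 0.4879i, |z|^2 = 0.2399
Iter 8: z = -0.0252 + 0.3669i, |z|^2 = 0.1353
Iter 9: z = 0.0770 + 0.3905i, |z|^2 = 0.1584
Iter 10: z = 0.0644 + 0.4691i, |z|^2 = 0.2242
Iter 11: z = -0.0049 + 0.4694i, |z|^2 = 0.2204
Iter 12: z = -0.0093 + 0.4044i, |z|^2 = 0.1636
Iter 13: z = 0.0476 + 0.4014i, |z|^2 = 0.1634
Iter 14: z = 0.0521 + 0.4472i, |z|^2 = 0.2027
Iter 15: z = 0.0137 + 0.4556i, |z|^2 = 0.2078
Iter 16: z = 0.0036 + 0.4215i, |z|^2 = 0.1777
Iter 17: z = 0.0333 + 0.4120i, |z|^2 = 0.1709
Iter 18: z = 0.0423 + 0.4365i, |z|^2 = 0.1923
Iter 19: z = 0.0223 + 0.4460i, |z|^2 = 0.1994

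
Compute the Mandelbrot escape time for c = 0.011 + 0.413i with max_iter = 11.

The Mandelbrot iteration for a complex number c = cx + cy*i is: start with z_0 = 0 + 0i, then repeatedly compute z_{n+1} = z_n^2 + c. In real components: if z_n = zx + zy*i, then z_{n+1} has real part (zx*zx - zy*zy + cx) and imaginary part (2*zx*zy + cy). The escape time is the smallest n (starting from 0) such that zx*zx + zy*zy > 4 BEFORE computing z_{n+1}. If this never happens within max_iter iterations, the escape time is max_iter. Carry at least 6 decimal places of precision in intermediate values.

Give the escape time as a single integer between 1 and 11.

Answer: 11

Derivation:
z_0 = 0 + 0i, c = 0.0110 + 0.4130i
Iter 1: z = 0.0110 + 0.4130i, |z|^2 = 0.1707
Iter 2: z = -0.1594 + 0.4221i, |z|^2 = 0.2036
Iter 3: z = -0.1417 + 0.2784i, |z|^2 = 0.0976
Iter 4: z = -0.0464 + 0.3341i, |z|^2 = 0.1138
Iter 5: z = -0.0985 + 0.3820i, |z|^2 = 0.1556
Iter 6: z = -0.1252 + 0.3378i, |z|^2 = 0.1298
Iter 7: z = -0.0874 + 0.3284i, |z|^2 = 0.1155
Iter 8: z = -0.0892 + 0.3556i, |z|^2 = 0.1344
Iter 9: z = -0.1075 + 0.3496i, |z|^2 = 0.1337
Iter 10: z = -0.0996 + 0.3379i, |z|^2 = 0.1241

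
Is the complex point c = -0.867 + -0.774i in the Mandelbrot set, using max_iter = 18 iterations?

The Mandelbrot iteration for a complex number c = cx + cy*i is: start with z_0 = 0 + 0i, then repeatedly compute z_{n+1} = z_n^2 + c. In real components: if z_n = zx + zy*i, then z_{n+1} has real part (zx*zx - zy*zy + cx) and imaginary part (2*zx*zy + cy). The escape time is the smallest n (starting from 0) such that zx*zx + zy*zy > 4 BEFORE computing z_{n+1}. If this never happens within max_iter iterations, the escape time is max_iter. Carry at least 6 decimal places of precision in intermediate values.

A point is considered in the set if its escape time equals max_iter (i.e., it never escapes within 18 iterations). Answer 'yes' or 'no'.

z_0 = 0 + 0i, c = -0.8670 + -0.7740i
Iter 1: z = -0.8670 + -0.7740i, |z|^2 = 1.3508
Iter 2: z = -0.7144 + 0.5681i, |z|^2 = 0.8331
Iter 3: z = -0.6794 + -1.5857i, |z|^2 = 2.9761
Iter 4: z = -2.9199 + 1.3807i, |z|^2 = 10.4320
Escaped at iteration 4

Answer: no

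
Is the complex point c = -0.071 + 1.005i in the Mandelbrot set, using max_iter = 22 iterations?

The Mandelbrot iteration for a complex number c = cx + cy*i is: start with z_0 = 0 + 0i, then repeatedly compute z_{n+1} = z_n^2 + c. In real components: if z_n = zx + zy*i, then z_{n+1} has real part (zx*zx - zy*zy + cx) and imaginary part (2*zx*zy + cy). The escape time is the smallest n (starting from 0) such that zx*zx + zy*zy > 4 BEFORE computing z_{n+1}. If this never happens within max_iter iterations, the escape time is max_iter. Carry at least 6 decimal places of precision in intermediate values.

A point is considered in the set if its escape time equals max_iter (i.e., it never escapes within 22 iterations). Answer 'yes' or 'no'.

Answer: no

Derivation:
z_0 = 0 + 0i, c = -0.0710 + 1.0050i
Iter 1: z = -0.0710 + 1.0050i, |z|^2 = 1.0151
Iter 2: z = -1.0760 + 0.8623i, |z|^2 = 1.9013
Iter 3: z = 0.3432 + -0.8506i, |z|^2 = 0.8413
Iter 4: z = -0.6768 + 0.4211i, |z|^2 = 0.6354
Iter 5: z = 0.2097 + 0.4350i, |z|^2 = 0.2332
Iter 6: z = -0.2162 + 1.1874i, |z|^2 = 1.4567
Iter 7: z = -1.4341 + 0.4915i, |z|^2 = 2.2983
Iter 8: z = 1.7442 + -0.4047i, |z|^2 = 3.2061
Iter 9: z = 2.8075 + -0.4067i, |z|^2 = 8.0477
Escaped at iteration 9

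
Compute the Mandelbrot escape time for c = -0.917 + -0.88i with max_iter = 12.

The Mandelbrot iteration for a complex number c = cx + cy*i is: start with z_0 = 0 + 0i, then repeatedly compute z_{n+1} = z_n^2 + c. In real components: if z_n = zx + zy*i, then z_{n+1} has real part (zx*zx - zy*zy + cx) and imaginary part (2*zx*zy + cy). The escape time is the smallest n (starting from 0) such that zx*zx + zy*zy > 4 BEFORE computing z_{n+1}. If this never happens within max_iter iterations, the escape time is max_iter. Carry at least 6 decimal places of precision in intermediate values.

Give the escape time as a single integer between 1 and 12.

z_0 = 0 + 0i, c = -0.9170 + -0.8800i
Iter 1: z = -0.9170 + -0.8800i, |z|^2 = 1.6153
Iter 2: z = -0.8505 + 0.7339i, |z|^2 = 1.2620
Iter 3: z = -0.7323 + -2.1284i, |z|^2 = 5.0664
Escaped at iteration 3

Answer: 3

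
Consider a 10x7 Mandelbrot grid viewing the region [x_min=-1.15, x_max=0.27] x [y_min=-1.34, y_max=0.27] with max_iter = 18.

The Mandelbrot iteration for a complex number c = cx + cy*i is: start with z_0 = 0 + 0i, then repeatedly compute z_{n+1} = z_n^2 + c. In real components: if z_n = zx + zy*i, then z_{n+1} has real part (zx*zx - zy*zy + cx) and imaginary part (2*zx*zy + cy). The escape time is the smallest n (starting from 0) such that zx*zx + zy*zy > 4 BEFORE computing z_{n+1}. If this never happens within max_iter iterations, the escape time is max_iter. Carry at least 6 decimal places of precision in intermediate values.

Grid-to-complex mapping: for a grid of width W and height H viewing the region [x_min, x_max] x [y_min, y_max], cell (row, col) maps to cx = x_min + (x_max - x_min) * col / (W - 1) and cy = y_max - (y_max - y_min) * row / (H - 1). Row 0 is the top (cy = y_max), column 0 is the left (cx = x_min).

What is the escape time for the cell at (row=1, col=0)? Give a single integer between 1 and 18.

Answer: 18

Derivation:
z_0 = 0 + 0i, c = -1.1500 + 0.0017i
Iter 1: z = -1.1500 + 0.0017i, |z|^2 = 1.3225
Iter 2: z = 0.1725 + -0.0022i, |z|^2 = 0.0298
Iter 3: z = -1.1202 + 0.0009i, |z|^2 = 1.2550
Iter 4: z = 0.1050 + -0.0004i, |z|^2 = 0.0110
Iter 5: z = -1.1390 + 0.0016i, |z|^2 = 1.2973
Iter 6: z = 0.1473 + -0.0019i, |z|^2 = 0.0217
Iter 7: z = -1.1283 + 0.0011i, |z|^2 = 1.2731
Iter 8: z = 0.1231 + -0.0008i, |z|^2 = 0.0152
Iter 9: z = -1.1349 + 0.0015i, |z|^2 = 1.2879
Iter 10: z = 0.1379 + -0.0017i, |z|^2 = 0.0190
Iter 11: z = -1.1310 + 0.0012i, |z|^2 = 1.2791
Iter 12: z = 0.1291 + -0.0011i, |z|^2 = 0.0167
Iter 13: z = -1.1333 + 0.0014i, |z|^2 = 1.2844
Iter 14: z = 0.1344 + -0.0015i, |z|^2 = 0.0181
Iter 15: z = -1.1319 + 0.0013i, |z|^2 = 1.2813
Iter 16: z = 0.1313 + -0.0012i, |z|^2 = 0.0172
Iter 17: z = -1.1328 + 0.0014i, |z|^2 = 1.2832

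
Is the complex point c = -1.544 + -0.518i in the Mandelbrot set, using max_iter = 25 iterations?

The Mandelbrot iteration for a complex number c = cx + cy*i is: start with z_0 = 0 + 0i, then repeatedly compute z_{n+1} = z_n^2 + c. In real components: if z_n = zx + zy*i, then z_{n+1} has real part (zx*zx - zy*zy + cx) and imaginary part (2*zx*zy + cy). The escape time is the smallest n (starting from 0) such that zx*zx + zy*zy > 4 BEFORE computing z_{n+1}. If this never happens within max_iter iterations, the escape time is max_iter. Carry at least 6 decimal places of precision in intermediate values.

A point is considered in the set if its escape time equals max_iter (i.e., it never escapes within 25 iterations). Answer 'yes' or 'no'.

Answer: no

Derivation:
z_0 = 0 + 0i, c = -1.5440 + -0.5180i
Iter 1: z = -1.5440 + -0.5180i, |z|^2 = 2.6523
Iter 2: z = 0.5716 + 1.0816i, |z|^2 = 1.4966
Iter 3: z = -2.3871 + 0.7185i, |z|^2 = 6.2144
Escaped at iteration 3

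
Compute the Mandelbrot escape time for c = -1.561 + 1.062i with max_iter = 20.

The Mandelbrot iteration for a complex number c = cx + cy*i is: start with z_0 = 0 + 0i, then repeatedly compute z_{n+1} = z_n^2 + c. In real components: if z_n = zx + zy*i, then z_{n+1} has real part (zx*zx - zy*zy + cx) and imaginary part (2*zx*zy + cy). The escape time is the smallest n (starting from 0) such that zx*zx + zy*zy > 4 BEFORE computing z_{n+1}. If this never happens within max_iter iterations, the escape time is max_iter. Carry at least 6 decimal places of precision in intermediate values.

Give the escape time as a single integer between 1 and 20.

Answer: 2

Derivation:
z_0 = 0 + 0i, c = -1.5610 + 1.0620i
Iter 1: z = -1.5610 + 1.0620i, |z|^2 = 3.5646
Iter 2: z = -0.2521 + -2.2536i, |z|^2 = 5.1421
Escaped at iteration 2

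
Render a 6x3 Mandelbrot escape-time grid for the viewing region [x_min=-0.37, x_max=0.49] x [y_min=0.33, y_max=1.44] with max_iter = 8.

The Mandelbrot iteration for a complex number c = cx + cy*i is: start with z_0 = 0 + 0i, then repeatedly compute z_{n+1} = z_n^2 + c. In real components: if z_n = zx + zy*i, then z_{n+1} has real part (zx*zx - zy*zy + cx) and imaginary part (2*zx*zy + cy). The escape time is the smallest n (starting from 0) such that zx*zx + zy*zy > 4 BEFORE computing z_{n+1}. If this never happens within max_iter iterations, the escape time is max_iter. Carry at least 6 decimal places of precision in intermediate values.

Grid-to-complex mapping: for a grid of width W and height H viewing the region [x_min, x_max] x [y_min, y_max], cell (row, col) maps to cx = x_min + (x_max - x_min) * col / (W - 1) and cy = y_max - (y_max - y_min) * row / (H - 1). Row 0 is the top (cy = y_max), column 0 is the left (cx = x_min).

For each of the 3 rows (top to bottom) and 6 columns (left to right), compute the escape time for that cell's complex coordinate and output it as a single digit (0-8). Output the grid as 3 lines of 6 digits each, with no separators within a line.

Answer: 222222
588543
888886

Derivation:
(row=0, col=0): c = -0.3700 + 1.4400i → escape time 2
(row=0, col=1): c = -0.1980 + 1.4400i → escape time 2
(row=0, col=2): c = -0.0260 + 1.4400i → escape time 2
(row=0, col=3): c = 0.1460 + 1.4400i → escape time 2
(row=0, col=4): c = 0.3180 + 1.4400i → escape time 2
(row=0, col=5): c = 0.4900 + 1.4400i → escape time 2
(row=1, col=0): c = -0.3700 + 0.8850i → escape time 5
(row=1, col=1): c = -0.1980 + 0.8850i → escape time 8
(row=1, col=2): c = -0.0260 + 0.8850i → escape time 8
(row=1, col=3): c = 0.1460 + 0.8850i → escape time 5
(row=1, col=4): c = 0.3180 + 0.8850i → escape time 4
(row=1, col=5): c = 0.4900 + 0.8850i → escape time 3
(row=2, col=0): c = -0.3700 + 0.3300i → escape time 8
(row=2, col=1): c = -0.1980 + 0.3300i → escape time 8
(row=2, col=2): c = -0.0260 + 0.3300i → escape time 8
(row=2, col=3): c = 0.1460 + 0.3300i → escape time 8
(row=2, col=4): c = 0.3180 + 0.3300i → escape time 8
(row=2, col=5): c = 0.4900 + 0.3300i → escape time 6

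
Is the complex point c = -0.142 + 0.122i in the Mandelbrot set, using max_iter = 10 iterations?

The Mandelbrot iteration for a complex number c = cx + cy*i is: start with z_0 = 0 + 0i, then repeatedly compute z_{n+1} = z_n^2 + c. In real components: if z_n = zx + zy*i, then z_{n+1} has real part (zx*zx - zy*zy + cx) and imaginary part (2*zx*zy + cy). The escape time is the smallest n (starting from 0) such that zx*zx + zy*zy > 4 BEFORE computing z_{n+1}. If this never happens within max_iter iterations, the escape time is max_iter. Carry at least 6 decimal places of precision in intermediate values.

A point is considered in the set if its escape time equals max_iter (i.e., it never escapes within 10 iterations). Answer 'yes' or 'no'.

Answer: yes

Derivation:
z_0 = 0 + 0i, c = -0.1420 + 0.1220i
Iter 1: z = -0.1420 + 0.1220i, |z|^2 = 0.0350
Iter 2: z = -0.1367 + 0.0874i, |z|^2 = 0.0263
Iter 3: z = -0.1309 + 0.0981i, |z|^2 = 0.0268
Iter 4: z = -0.1345 + 0.0963i, |z|^2 = 0.0274
Iter 5: z = -0.1332 + 0.0961i, |z|^2 = 0.0270
Iter 6: z = -0.1335 + 0.0964i, |z|^2 = 0.0271
Iter 7: z = -0.1335 + 0.0963i, |z|^2 = 0.0271
Iter 8: z = -0.1335 + 0.0963i, |z|^2 = 0.0271
Iter 9: z = -0.1335 + 0.0963i, |z|^2 = 0.0271
Did not escape in 10 iterations → in set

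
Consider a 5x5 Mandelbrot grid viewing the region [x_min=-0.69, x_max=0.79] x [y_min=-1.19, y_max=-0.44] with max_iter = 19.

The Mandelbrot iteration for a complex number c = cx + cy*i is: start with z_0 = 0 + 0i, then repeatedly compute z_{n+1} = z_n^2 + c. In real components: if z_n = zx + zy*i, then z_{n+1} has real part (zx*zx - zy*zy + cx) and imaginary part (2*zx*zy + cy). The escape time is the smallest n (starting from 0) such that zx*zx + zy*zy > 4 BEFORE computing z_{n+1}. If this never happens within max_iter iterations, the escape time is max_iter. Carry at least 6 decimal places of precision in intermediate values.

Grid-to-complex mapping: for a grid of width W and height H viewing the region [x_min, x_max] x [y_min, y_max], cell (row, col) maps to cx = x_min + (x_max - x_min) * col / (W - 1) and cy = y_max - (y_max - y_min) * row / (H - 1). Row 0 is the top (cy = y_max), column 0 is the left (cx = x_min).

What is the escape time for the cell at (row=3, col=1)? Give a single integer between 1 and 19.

z_0 = 0 + 0i, c = -0.3200 + -1.0025i
Iter 1: z = -0.3200 + -1.0025i, |z|^2 = 1.1074
Iter 2: z = -1.2226 + -0.3609i, |z|^2 = 1.6250
Iter 3: z = 1.0445 + -0.1200i, |z|^2 = 1.1054
Iter 4: z = 0.7566 + -1.2532i, |z|^2 = 2.1430
Iter 5: z = -1.3181 + -2.8989i, |z|^2 = 10.1412
Escaped at iteration 5

Answer: 5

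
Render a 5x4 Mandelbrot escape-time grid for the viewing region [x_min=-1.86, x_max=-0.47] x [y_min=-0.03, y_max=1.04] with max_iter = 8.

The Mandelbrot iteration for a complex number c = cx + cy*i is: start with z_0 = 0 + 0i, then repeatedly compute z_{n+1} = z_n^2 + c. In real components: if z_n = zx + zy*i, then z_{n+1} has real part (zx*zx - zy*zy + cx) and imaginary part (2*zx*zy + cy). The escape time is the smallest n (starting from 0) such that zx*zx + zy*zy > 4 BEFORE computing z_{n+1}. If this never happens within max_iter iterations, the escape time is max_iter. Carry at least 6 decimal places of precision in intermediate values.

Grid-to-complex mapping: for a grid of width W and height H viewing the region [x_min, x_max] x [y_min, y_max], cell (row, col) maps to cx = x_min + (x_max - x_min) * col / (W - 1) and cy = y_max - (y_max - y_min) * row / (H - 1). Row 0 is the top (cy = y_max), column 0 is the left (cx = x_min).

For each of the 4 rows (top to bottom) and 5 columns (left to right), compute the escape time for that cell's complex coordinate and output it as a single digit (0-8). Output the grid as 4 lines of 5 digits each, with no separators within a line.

Answer: 12334
23348
34888
68888

Derivation:
(row=0, col=0): c = -1.8600 + 1.0400i → escape time 1
(row=0, col=1): c = -1.5125 + 1.0400i → escape time 2
(row=0, col=2): c = -1.1650 + 1.0400i → escape time 3
(row=0, col=3): c = -0.8175 + 1.0400i → escape time 3
(row=0, col=4): c = -0.4700 + 1.0400i → escape time 4
(row=1, col=0): c = -1.8600 + 0.6833i → escape time 2
(row=1, col=1): c = -1.5125 + 0.6833i → escape time 3
(row=1, col=2): c = -1.1650 + 0.6833i → escape time 3
(row=1, col=3): c = -0.8175 + 0.6833i → escape time 4
(row=1, col=4): c = -0.4700 + 0.6833i → escape time 8
(row=2, col=0): c = -1.8600 + 0.3267i → escape time 3
(row=2, col=1): c = -1.5125 + 0.3267i → escape time 4
(row=2, col=2): c = -1.1650 + 0.3267i → escape time 8
(row=2, col=3): c = -0.8175 + 0.3267i → escape time 8
(row=2, col=4): c = -0.4700 + 0.3267i → escape time 8
(row=3, col=0): c = -1.8600 + -0.0300i → escape time 6
(row=3, col=1): c = -1.5125 + -0.0300i → escape time 8
(row=3, col=2): c = -1.1650 + -0.0300i → escape time 8
(row=3, col=3): c = -0.8175 + -0.0300i → escape time 8
(row=3, col=4): c = -0.4700 + -0.0300i → escape time 8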